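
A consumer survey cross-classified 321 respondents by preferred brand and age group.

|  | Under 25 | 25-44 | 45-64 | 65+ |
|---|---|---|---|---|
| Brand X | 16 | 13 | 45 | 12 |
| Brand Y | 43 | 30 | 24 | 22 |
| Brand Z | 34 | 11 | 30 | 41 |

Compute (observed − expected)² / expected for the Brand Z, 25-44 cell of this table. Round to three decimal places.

Row total (Brand Z) = 116; column total (25-44) = 54; N = 321.
Expected count E = 116 × 54 / 321 = 19.5140.
Contribution = (O − E)²/E = (11 − 19.5140)² / 19.5140 = 3.715.

3.715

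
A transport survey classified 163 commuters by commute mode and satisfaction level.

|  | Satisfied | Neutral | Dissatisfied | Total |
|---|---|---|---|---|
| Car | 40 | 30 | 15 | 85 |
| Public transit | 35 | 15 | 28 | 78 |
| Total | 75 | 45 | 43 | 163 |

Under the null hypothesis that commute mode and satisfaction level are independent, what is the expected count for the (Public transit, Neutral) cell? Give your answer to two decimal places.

Row total (Public transit) = 78; column total (Neutral) = 45; grand total N = 163.
Expected count = (row total × column total) / N = 78 × 45 / 163 = 21.53.

21.53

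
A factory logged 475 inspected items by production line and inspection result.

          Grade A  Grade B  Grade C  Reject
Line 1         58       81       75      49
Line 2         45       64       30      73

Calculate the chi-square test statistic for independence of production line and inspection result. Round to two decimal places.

Row totals: 263, 212. Column totals: 103, 145, 105, 122. Grand total N = 475.
Expected counts (row total × column total / N):
  Line 1, Grade A: 263×103/475 = 57.029
  Line 1, Grade B: 263×145/475 = 80.284
  Line 1, Grade C: 263×105/475 = 58.137
  Line 1, Reject: 263×122/475 = 67.549
  Line 2, Grade A: 212×103/475 = 45.971
  Line 2, Grade B: 212×145/475 = 64.716
  Line 2, Grade C: 212×105/475 = 46.863
  Line 2, Reject: 212×122/475 = 54.451
Contributions (O − E)²/E:
  (58 − 57.029)²/57.029 = 0.0165
  (81 − 80.284)²/80.284 = 0.0064
  (75 − 58.137)²/58.137 = 4.8912
  (49 − 67.549)²/67.549 = 5.0936
  (45 − 45.971)²/45.971 = 0.0205
  (64 − 64.716)²/64.716 = 0.0079
  (30 − 46.863)²/46.863 = 6.0679
  (73 − 54.451)²/54.451 = 6.3188
χ² = 0.0165 + 0.0064 + 4.8912 + 5.0936 + 0.0205 + 0.0079 + 6.0679 + 6.3188 = 22.42

22.42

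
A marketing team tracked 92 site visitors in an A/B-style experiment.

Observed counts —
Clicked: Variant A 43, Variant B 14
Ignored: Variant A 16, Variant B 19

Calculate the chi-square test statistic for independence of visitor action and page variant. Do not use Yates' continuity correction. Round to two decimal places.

Row totals: 57, 35. Column totals: 59, 33. Grand total N = 92.
Expected counts (row total × column total / N):
  Clicked, Variant A: 57×59/92 = 36.554
  Clicked, Variant B: 57×33/92 = 20.446
  Ignored, Variant A: 35×59/92 = 22.446
  Ignored, Variant B: 35×33/92 = 12.554
Contributions (O − E)²/E:
  (43 − 36.554)²/36.554 = 1.1367
  (14 − 20.446)²/20.446 = 2.0322
  (16 − 22.446)²/22.446 = 1.8512
  (19 − 12.554)²/12.554 = 3.3098
χ² = 1.1367 + 2.0322 + 1.8512 + 3.3098 = 8.33

8.33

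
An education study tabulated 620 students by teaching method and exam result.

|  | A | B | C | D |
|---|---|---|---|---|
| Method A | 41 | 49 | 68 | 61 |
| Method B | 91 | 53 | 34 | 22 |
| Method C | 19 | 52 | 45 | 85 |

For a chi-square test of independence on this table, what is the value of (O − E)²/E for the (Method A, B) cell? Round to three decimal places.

0.535

Row total (Method A) = 219; column total (B) = 154; N = 620.
Expected count E = 219 × 154 / 620 = 54.39677.
Contribution = (O − E)²/E = (49 − 54.39677)² / 54.39677 = 0.535.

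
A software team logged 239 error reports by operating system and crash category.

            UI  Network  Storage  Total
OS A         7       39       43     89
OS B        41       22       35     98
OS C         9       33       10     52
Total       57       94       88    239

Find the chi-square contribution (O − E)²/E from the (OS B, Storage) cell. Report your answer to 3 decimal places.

0.033

Row total (OS B) = 98; column total (Storage) = 88; N = 239.
Expected count E = 98 × 88 / 239 = 36.0837.
Contribution = (O − E)²/E = (35 − 36.0837)² / 36.0837 = 0.033.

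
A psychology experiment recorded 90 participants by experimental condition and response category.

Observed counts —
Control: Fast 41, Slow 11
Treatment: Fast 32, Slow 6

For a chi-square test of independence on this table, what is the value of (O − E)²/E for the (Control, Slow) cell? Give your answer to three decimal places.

Row total (Control) = 52; column total (Slow) = 17; N = 90.
Expected count E = 52 × 17 / 90 = 9.8222.
Contribution = (O − E)²/E = (11 − 9.8222)² / 9.8222 = 0.141.

0.141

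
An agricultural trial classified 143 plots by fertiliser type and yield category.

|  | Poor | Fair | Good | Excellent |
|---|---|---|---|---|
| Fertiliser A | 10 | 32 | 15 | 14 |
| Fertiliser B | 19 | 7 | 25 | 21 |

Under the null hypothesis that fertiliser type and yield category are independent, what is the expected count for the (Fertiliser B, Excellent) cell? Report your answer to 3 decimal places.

Row total (Fertiliser B) = 72; column total (Excellent) = 35; grand total N = 143.
Expected count = (row total × column total) / N = 72 × 35 / 143 = 17.622.

17.622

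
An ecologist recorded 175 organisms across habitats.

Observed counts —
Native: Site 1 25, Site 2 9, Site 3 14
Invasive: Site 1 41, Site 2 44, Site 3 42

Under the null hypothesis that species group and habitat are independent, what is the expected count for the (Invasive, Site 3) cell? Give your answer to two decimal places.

40.64

Row total (Invasive) = 127; column total (Site 3) = 56; grand total N = 175.
Expected count = (row total × column total) / N = 127 × 56 / 175 = 40.64.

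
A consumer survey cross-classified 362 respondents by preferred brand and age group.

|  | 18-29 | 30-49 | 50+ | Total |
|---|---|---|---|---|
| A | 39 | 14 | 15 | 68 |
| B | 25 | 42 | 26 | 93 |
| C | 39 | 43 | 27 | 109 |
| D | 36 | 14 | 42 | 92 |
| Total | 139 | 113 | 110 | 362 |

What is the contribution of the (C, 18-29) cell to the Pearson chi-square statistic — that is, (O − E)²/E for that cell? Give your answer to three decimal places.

Row total (C) = 109; column total (18-29) = 139; N = 362.
Expected count E = 109 × 139 / 362 = 41.8536.
Contribution = (O − E)²/E = (39 − 41.8536)² / 41.8536 = 0.195.

0.195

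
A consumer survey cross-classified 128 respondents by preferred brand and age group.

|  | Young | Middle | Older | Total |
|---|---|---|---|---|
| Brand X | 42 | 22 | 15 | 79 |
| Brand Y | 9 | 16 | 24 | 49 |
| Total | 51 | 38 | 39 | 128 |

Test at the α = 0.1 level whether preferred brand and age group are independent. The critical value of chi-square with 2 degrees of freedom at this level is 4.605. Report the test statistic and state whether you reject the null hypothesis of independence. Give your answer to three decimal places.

18.354; reject H₀

Grand total N = 128.
Expected counts (row total × column total / N):
  Brand X, Young: 79×51/128 = 31.4766
  Brand X, Middle: 79×38/128 = 23.4531
  Brand X, Older: 79×39/128 = 24.0703
  Brand Y, Young: 49×51/128 = 19.5234
  Brand Y, Middle: 49×38/128 = 14.5469
  Brand Y, Older: 49×39/128 = 14.9297
Contributions (O − E)²/E:
  (42 − 31.4766)²/31.4766 = 3.5182
  (22 − 23.4531)²/23.4531 = 0.0900
  (15 − 24.0703)²/24.0703 = 3.4179
  (9 − 19.5234)²/19.5234 = 5.6723
  (16 − 14.5469)²/14.5469 = 0.1452
  (24 − 14.9297)²/14.9297 = 5.5105
χ² = 3.5182 + 0.0900 + 3.4179 + 5.6723 + 0.1452 + 5.5105 = 18.354
df = (2−1)(3−1) = 2. Since 18.354 > 4.605, reject the null hypothesis of independence at α = 0.1.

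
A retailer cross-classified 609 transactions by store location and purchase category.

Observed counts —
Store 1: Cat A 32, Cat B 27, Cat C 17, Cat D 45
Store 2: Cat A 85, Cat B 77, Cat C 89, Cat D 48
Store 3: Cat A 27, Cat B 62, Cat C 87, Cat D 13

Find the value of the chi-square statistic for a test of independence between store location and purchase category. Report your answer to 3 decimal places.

Row totals: 121, 299, 189. Column totals: 144, 166, 193, 106. Grand total N = 609.
Expected counts (row total × column total / N):
  Store 1, Cat A: 121×144/609 = 28.6108
  Store 1, Cat B: 121×166/609 = 32.9819
  Store 1, Cat C: 121×193/609 = 38.3465
  Store 1, Cat D: 121×106/609 = 21.0608
  Store 2, Cat A: 299×144/609 = 70.6995
  Store 2, Cat B: 299×166/609 = 81.5008
  Store 2, Cat C: 299×193/609 = 94.7570
  Store 2, Cat D: 299×106/609 = 52.0427
  Store 3, Cat A: 189×144/609 = 44.6897
  Store 3, Cat B: 189×166/609 = 51.5172
  Store 3, Cat C: 189×193/609 = 59.8966
  Store 3, Cat D: 189×106/609 = 32.8966
Contributions (O − E)²/E:
  (32 − 28.6108)²/28.6108 = 0.4015
  (27 − 32.9819)²/32.9819 = 1.0849
  (17 − 38.3465)²/38.3465 = 11.8830
  (45 − 21.0608)²/21.0608 = 27.2110
  (85 − 70.6995)²/70.6995 = 2.8926
  (77 − 81.5008)²/81.5008 = 0.2486
  (89 − 94.7570)²/94.7570 = 0.3498
  (48 − 52.0427)²/52.0427 = 0.3140
  (27 − 44.6897)²/44.6897 = 7.0022
  (62 − 51.5172)²/51.5172 = 2.1331
  (87 − 59.8966)²/59.8966 = 12.2644
  (13 − 32.8966)²/32.8966 = 12.0339
χ² = 0.4015 + 1.0849 + 11.8830 + 27.2110 + 2.8926 + 0.2486 + 0.3498 + 0.3140 + 7.0022 + 2.1331 + 12.2644 + 12.0339 = 77.819

77.819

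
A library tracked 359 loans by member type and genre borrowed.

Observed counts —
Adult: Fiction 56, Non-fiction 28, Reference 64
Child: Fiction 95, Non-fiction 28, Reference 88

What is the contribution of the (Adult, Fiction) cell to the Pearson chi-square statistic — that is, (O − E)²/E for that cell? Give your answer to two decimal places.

Row total (Adult) = 148; column total (Fiction) = 151; N = 359.
Expected count E = 148 × 151 / 359 = 62.251.
Contribution = (O − E)²/E = (56 − 62.251)² / 62.251 = 0.63.

0.63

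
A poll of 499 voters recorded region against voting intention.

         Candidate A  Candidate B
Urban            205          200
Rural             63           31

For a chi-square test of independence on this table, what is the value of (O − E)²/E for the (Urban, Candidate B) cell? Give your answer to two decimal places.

0.84

Row total (Urban) = 405; column total (Candidate B) = 231; N = 499.
Expected count E = 405 × 231 / 499 = 187.485.
Contribution = (O − E)²/E = (200 − 187.485)² / 187.485 = 0.84.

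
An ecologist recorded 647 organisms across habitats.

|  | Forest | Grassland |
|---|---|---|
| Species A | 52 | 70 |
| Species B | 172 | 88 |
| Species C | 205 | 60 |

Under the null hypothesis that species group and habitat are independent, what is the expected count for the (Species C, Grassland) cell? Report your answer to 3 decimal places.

Row total (Species C) = 265; column total (Grassland) = 218; grand total N = 647.
Expected count = (row total × column total) / N = 265 × 218 / 647 = 89.289.

89.289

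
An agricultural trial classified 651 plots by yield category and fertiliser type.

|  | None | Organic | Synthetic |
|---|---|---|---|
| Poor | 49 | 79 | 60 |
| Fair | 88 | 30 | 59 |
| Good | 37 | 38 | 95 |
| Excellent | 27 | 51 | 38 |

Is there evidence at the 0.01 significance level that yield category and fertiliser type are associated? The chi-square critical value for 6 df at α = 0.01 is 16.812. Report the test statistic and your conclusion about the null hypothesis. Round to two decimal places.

75.59; reject H₀

Row totals: 188, 177, 170, 116. Column totals: 201, 198, 252. Grand total N = 651.
Expected counts (row total × column total / N):
  Poor, None: 188×201/651 = 58.046
  Poor, Organic: 188×198/651 = 57.180
  Poor, Synthetic: 188×252/651 = 72.774
  Fair, None: 177×201/651 = 54.650
  Fair, Organic: 177×198/651 = 53.834
  Fair, Synthetic: 177×252/651 = 68.516
  Good, None: 170×201/651 = 52.488
  Good, Organic: 170×198/651 = 51.705
  Good, Synthetic: 170×252/651 = 65.806
  Excellent, None: 116×201/651 = 35.816
  Excellent, Organic: 116×198/651 = 35.281
  Excellent, Synthetic: 116×252/651 = 44.903
Contributions (O − E)²/E:
  (49 − 58.046)²/58.046 = 1.4097
  (79 − 57.180)²/57.180 = 8.3266
  (60 − 72.774)²/72.774 = 2.2422
  (88 − 54.650)²/54.650 = 20.3517
  (30 − 53.834)²/53.834 = 10.5521
  (59 − 68.516)²/68.516 = 1.3217
  (37 − 52.488)²/52.488 = 4.5702
  (38 − 51.705)²/51.705 = 3.6327
  (95 − 65.806)²/65.806 = 12.9515
  (27 − 35.816)²/35.816 = 2.1700
  (51 − 35.281)²/35.281 = 7.0034
  (38 − 44.903)²/44.903 = 1.0612
χ² = 1.4097 + 8.3266 + 2.2422 + 20.3517 + 10.5521 + 1.3217 + 4.5702 + 3.6327 + 12.9515 + 2.1700 + 7.0034 + 1.0612 = 75.59
df = (4−1)(3−1) = 6. Since 75.59 > 16.812, reject the null hypothesis of independence at α = 0.01.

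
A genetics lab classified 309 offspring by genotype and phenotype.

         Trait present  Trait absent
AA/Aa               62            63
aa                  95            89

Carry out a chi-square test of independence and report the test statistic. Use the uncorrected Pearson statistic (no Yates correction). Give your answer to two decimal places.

Row totals: 125, 184. Column totals: 157, 152. Grand total N = 309.
Expected counts (row total × column total / N):
  AA/Aa, Trait present: 125×157/309 = 63.511
  AA/Aa, Trait absent: 125×152/309 = 61.489
  aa, Trait present: 184×157/309 = 93.489
  aa, Trait absent: 184×152/309 = 90.511
Contributions (O − E)²/E:
  (62 − 63.511)²/63.511 = 0.0359
  (63 − 61.489)²/61.489 = 0.0371
  (95 − 93.489)²/93.489 = 0.0244
  (89 − 90.511)²/90.511 = 0.0252
χ² = 0.0359 + 0.0371 + 0.0244 + 0.0252 = 0.12

0.12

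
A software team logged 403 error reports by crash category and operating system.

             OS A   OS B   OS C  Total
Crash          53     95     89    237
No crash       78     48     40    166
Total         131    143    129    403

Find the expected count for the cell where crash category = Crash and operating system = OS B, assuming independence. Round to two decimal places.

84.10

Row total (Crash) = 237; column total (OS B) = 143; grand total N = 403.
Expected count = (row total × column total) / N = 237 × 143 / 403 = 84.10.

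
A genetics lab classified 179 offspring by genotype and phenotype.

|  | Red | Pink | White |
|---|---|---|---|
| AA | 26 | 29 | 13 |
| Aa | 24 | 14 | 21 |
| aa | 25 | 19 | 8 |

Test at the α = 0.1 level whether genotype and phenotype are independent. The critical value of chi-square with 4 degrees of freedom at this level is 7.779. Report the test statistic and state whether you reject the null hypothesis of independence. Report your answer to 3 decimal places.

Row totals: 68, 59, 52. Column totals: 75, 62, 42. Grand total N = 179.
Expected counts (row total × column total / N):
  AA, Red: 68×75/179 = 28.49162
  AA, Pink: 68×62/179 = 23.55307
  AA, White: 68×42/179 = 15.95531
  Aa, Red: 59×75/179 = 24.72067
  Aa, Pink: 59×62/179 = 20.43575
  Aa, White: 59×42/179 = 13.84358
  aa, Red: 52×75/179 = 21.78771
  aa, Pink: 52×62/179 = 18.01117
  aa, White: 52×42/179 = 12.20112
Contributions (O − E)²/E:
  (26 − 28.49162)²/28.49162 = 0.2179
  (29 − 23.55307)²/23.55307 = 1.2597
  (13 − 15.95531)²/15.95531 = 0.5474
  (24 − 24.72067)²/24.72067 = 0.0210
  (14 − 20.43575)²/20.43575 = 2.0268
  (21 − 13.84358)²/13.84358 = 3.6995
  (25 − 21.78771)²/21.78771 = 0.4736
  (19 − 18.01117)²/18.01117 = 0.0543
  (8 − 12.20112)²/12.20112 = 1.4465
χ² = 0.2179 + 1.2597 + 0.5474 + 0.0210 + 2.0268 + 3.6995 + 0.4736 + 0.0543 + 1.4465 = 9.747
df = (3−1)(3−1) = 4. Since 9.747 > 7.779, reject the null hypothesis of independence at α = 0.1.

9.747; reject H₀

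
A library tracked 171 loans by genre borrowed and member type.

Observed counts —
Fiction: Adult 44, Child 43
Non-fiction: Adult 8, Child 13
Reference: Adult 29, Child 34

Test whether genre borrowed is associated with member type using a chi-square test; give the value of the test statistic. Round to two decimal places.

1.13

Row totals: 87, 21, 63. Column totals: 81, 90. Grand total N = 171.
Expected counts (row total × column total / N):
  Fiction, Adult: 87×81/171 = 41.211
  Fiction, Child: 87×90/171 = 45.789
  Non-fiction, Adult: 21×81/171 = 9.947
  Non-fiction, Child: 21×90/171 = 11.053
  Reference, Adult: 63×81/171 = 29.842
  Reference, Child: 63×90/171 = 33.158
Contributions (O − E)²/E:
  (44 − 41.211)²/41.211 = 0.1887
  (43 − 45.789)²/45.789 = 0.1699
  (8 − 9.947)²/9.947 = 0.3811
  (13 − 11.053)²/11.053 = 0.3430
  (29 − 29.842)²/29.842 = 0.0238
  (34 − 33.158)²/33.158 = 0.0214
χ² = 0.1887 + 0.1699 + 0.3811 + 0.3430 + 0.0238 + 0.0214 = 1.13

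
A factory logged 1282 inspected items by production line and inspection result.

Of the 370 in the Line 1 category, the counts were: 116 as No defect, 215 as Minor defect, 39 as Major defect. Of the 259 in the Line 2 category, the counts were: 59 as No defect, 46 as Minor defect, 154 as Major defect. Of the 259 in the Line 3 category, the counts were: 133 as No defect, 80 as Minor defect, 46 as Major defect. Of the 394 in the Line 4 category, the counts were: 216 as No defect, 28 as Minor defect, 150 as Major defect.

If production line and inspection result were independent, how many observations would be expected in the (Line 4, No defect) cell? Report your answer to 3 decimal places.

161.042

Row total (Line 4) = 394; column total (No defect) = 524; grand total N = 1282.
Expected count = (row total × column total) / N = 394 × 524 / 1282 = 161.042.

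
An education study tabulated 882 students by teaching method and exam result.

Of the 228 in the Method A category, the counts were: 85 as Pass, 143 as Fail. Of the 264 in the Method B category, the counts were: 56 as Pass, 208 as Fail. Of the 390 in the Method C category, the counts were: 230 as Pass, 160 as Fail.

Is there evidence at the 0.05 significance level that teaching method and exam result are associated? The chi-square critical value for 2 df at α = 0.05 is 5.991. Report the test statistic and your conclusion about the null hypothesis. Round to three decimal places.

95.005; reject H₀

Row totals: 228, 264, 390. Column totals: 371, 511. Grand total N = 882.
Expected counts (row total × column total / N):
  Method A, Pass: 228×371/882 = 95.9048
  Method A, Fail: 228×511/882 = 132.0952
  Method B, Pass: 264×371/882 = 111.0476
  Method B, Fail: 264×511/882 = 152.9524
  Method C, Pass: 390×371/882 = 164.0476
  Method C, Fail: 390×511/882 = 225.9524
Contributions (O − E)²/E:
  (85 − 95.9048)²/95.9048 = 1.2399
  (143 − 132.0952)²/132.0952 = 0.9002
  (56 − 111.0476)²/111.0476 = 27.2877
  (208 − 152.9524)²/152.9524 = 19.8116
  (230 − 164.0476)²/164.0476 = 26.5150
  (160 − 225.9524)²/225.9524 = 19.2506
χ² = 1.2399 + 0.9002 + 27.2877 + 19.8116 + 26.5150 + 19.2506 = 95.005
df = (3−1)(2−1) = 2. Since 95.005 > 5.991, reject the null hypothesis of independence at α = 0.05.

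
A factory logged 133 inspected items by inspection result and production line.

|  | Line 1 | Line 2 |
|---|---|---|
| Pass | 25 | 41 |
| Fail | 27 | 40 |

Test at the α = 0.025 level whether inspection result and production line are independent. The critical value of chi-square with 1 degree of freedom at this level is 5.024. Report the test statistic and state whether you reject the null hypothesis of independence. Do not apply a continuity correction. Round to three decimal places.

Row totals: 66, 67. Column totals: 52, 81. Grand total N = 133.
Expected counts (row total × column total / N):
  Pass, Line 1: 66×52/133 = 25.8045
  Pass, Line 2: 66×81/133 = 40.1955
  Fail, Line 1: 67×52/133 = 26.1955
  Fail, Line 2: 67×81/133 = 40.8045
Contributions (O − E)²/E:
  (25 − 25.8045)²/25.8045 = 0.0251
  (41 − 40.1955)²/40.1955 = 0.0161
  (27 − 26.1955)²/26.1955 = 0.0247
  (40 − 40.8045)²/40.8045 = 0.0159
χ² = 0.0251 + 0.0161 + 0.0247 + 0.0159 = 0.082
df = (2−1)(2−1) = 1. Since 0.082 < 5.024, fail to reject the null hypothesis of independence at α = 0.025.

0.082; fail to reject H₀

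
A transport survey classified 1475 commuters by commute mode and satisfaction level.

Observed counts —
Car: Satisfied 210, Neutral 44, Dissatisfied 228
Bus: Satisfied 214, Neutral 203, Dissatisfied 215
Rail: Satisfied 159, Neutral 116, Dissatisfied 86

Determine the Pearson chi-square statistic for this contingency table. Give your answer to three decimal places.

Row totals: 482, 632, 361. Column totals: 583, 363, 529. Grand total N = 1475.
Expected counts (row total × column total / N):
  Car, Satisfied: 482×583/1475 = 190.512542
  Car, Neutral: 482×363/1475 = 118.621017
  Car, Dissatisfied: 482×529/1475 = 172.866441
  Bus, Satisfied: 632×583/1475 = 249.800678
  Bus, Neutral: 632×363/1475 = 155.536271
  Bus, Dissatisfied: 632×529/1475 = 226.663051
  Rail, Satisfied: 361×583/1475 = 142.686780
  Rail, Neutral: 361×363/1475 = 88.842712
  Rail, Dissatisfied: 361×529/1475 = 129.470508
Contributions (O − E)²/E:
  (210 − 190.512542)²/190.512542 = 1.9934
  (44 − 118.621017)²/118.621017 = 46.9419
  (228 − 172.866441)²/172.866441 = 17.5841
  (214 − 249.800678)²/249.800678 = 5.1308
  (203 − 155.536271)²/155.536271 = 14.4841
  (215 − 226.663051)²/226.663051 = 0.6001
  (159 − 142.686780)²/142.686780 = 1.8651
  (116 − 88.842712)²/88.842712 = 8.3014
  (86 − 129.470508)²/129.470508 = 14.5955
χ² = 1.9934 + 46.9419 + 17.5841 + 5.1308 + 14.4841 + 0.6001 + 1.8651 + 8.3014 + 14.5955 = 111.496

111.496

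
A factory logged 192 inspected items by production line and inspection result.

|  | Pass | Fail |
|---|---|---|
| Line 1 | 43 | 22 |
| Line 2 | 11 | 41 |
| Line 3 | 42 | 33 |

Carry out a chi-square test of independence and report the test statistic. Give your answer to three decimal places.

Row totals: 65, 52, 75. Column totals: 96, 96. Grand total N = 192.
Expected counts (row total × column total / N):
  Line 1, Pass: 65×96/192 = 32.5000
  Line 1, Fail: 65×96/192 = 32.5000
  Line 2, Pass: 52×96/192 = 26.0000
  Line 2, Fail: 52×96/192 = 26.0000
  Line 3, Pass: 75×96/192 = 37.5000
  Line 3, Fail: 75×96/192 = 37.5000
Contributions (O − E)²/E:
  (43 − 32.5000)²/32.5000 = 3.3923
  (22 − 32.5000)²/32.5000 = 3.3923
  (11 − 26.0000)²/26.0000 = 8.6538
  (41 − 26.0000)²/26.0000 = 8.6538
  (42 − 37.5000)²/37.5000 = 0.5400
  (33 − 37.5000)²/37.5000 = 0.5400
χ² = 3.3923 + 3.3923 + 8.6538 + 8.6538 + 0.5400 + 0.5400 = 25.172

25.172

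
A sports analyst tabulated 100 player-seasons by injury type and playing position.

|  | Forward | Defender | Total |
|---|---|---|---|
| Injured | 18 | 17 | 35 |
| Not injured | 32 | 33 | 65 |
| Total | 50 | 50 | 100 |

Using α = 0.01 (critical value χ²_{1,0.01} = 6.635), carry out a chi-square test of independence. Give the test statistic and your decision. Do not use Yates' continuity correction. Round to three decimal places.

Grand total N = 100.
Expected counts (row total × column total / N):
  Injured, Forward: 35×50/100 = 17.5000
  Injured, Defender: 35×50/100 = 17.5000
  Not injured, Forward: 65×50/100 = 32.5000
  Not injured, Defender: 65×50/100 = 32.5000
Contributions (O − E)²/E:
  (18 − 17.5000)²/17.5000 = 0.0143
  (17 − 17.5000)²/17.5000 = 0.0143
  (32 − 32.5000)²/32.5000 = 0.0077
  (33 − 32.5000)²/32.5000 = 0.0077
χ² = 0.0143 + 0.0143 + 0.0077 + 0.0077 = 0.044
df = (2−1)(2−1) = 1. Since 0.044 < 6.635, fail to reject the null hypothesis of independence at α = 0.01.

0.044; fail to reject H₀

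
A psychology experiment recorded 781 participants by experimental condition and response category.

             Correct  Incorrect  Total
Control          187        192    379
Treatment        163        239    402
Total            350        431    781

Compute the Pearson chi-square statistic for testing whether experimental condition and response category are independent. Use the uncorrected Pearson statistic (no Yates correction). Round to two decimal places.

6.10

Grand total N = 781.
Expected counts (row total × column total / N):
  Control, Correct: 379×350/781 = 169.846
  Control, Incorrect: 379×431/781 = 209.154
  Treatment, Correct: 402×350/781 = 180.154
  Treatment, Incorrect: 402×431/781 = 221.846
Contributions (O − E)²/E:
  (187 − 169.846)²/169.846 = 1.7325
  (192 − 209.154)²/209.154 = 1.4069
  (163 − 180.154)²/180.154 = 1.6334
  (239 − 221.846)²/221.846 = 1.3264
χ² = 1.7325 + 1.4069 + 1.6334 + 1.3264 = 6.10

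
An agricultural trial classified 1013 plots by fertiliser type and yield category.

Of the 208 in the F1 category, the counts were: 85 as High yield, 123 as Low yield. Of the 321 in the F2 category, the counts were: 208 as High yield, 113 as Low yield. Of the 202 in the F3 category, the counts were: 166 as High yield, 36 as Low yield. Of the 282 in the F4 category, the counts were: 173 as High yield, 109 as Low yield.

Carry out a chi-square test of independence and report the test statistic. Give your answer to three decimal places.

Row totals: 208, 321, 202, 282. Column totals: 632, 381. Grand total N = 1013.
Expected counts (row total × column total / N):
  F1, High yield: 208×632/1013 = 129.7690
  F1, Low yield: 208×381/1013 = 78.2310
  F2, High yield: 321×632/1013 = 200.2685
  F2, Low yield: 321×381/1013 = 120.7315
  F3, High yield: 202×632/1013 = 126.0257
  F3, Low yield: 202×381/1013 = 75.9743
  F4, High yield: 282×632/1013 = 175.9368
  F4, Low yield: 282×381/1013 = 106.0632
Contributions (O − E)²/E:
  (85 − 129.7690)²/129.7690 = 15.4449
  (123 − 78.2310)²/78.2310 = 25.6198
  (208 − 200.2685)²/200.2685 = 0.2985
  (113 − 120.7315)²/120.7315 = 0.4951
  (166 − 126.0257)²/126.0257 = 12.6795
  (36 − 75.9743)²/75.9743 = 21.0327
  (173 − 175.9368)²/175.9368 = 0.0490
  (109 − 106.0632)²/106.0632 = 0.0813
χ² = 15.4449 + 25.6198 + 0.2985 + 0.4951 + 12.6795 + 21.0327 + 0.0490 + 0.0813 = 75.701

75.701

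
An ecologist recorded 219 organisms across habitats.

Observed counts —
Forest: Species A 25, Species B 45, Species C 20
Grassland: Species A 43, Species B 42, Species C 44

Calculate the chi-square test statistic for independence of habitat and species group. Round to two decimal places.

Row totals: 90, 129. Column totals: 68, 87, 64. Grand total N = 219.
Expected counts (row total × column total / N):
  Forest, Species A: 90×68/219 = 27.945
  Forest, Species B: 90×87/219 = 35.753
  Forest, Species C: 90×64/219 = 26.301
  Grassland, Species A: 129×68/219 = 40.055
  Grassland, Species B: 129×87/219 = 51.247
  Grassland, Species C: 129×64/219 = 37.699
Contributions (O − E)²/E:
  (25 − 27.945)²/27.945 = 0.3104
  (45 − 35.753)²/35.753 = 2.3916
  (20 − 26.301)²/26.301 = 1.5095
  (43 − 40.055)²/40.055 = 0.2165
  (42 − 51.247)²/51.247 = 1.6685
  (44 − 37.699)²/37.699 = 1.0531
χ² = 0.3104 + 2.3916 + 1.5095 + 0.2165 + 1.6685 + 1.0531 = 7.15

7.15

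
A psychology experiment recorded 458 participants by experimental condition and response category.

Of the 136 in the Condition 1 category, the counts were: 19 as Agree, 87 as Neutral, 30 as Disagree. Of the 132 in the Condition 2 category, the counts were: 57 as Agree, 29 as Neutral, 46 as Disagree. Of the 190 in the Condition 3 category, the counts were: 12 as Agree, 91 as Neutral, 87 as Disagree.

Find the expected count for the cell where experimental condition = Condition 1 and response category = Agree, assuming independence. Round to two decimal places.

Row total (Condition 1) = 136; column total (Agree) = 88; grand total N = 458.
Expected count = (row total × column total) / N = 136 × 88 / 458 = 26.13.

26.13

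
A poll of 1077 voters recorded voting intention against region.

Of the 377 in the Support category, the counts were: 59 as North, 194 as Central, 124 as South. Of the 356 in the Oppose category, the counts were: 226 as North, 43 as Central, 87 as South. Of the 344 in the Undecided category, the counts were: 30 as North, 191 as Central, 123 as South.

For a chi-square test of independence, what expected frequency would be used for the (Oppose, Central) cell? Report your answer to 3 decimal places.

Row total (Oppose) = 356; column total (Central) = 428; grand total N = 1077.
Expected count = (row total × column total) / N = 356 × 428 / 1077 = 141.474.

141.474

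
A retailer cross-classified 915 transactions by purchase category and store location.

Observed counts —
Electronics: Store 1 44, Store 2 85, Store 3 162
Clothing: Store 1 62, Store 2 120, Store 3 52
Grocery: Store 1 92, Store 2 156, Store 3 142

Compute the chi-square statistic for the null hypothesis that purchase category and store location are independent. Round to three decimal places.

Row totals: 291, 234, 390. Column totals: 198, 361, 356. Grand total N = 915.
Expected counts (row total × column total / N):
  Electronics, Store 1: 291×198/915 = 62.9705
  Electronics, Store 2: 291×361/915 = 114.8098
  Electronics, Store 3: 291×356/915 = 113.2197
  Clothing, Store 1: 234×198/915 = 50.6361
  Clothing, Store 2: 234×361/915 = 92.3213
  Clothing, Store 3: 234×356/915 = 91.0426
  Grocery, Store 1: 390×198/915 = 84.3934
  Grocery, Store 2: 390×361/915 = 153.8689
  Grocery, Store 3: 390×356/915 = 151.7377
Contributions (O − E)²/E:
  (44 − 62.9705)²/62.9705 = 5.7151
  (85 − 114.8098)²/114.8098 = 7.7400
  (162 − 113.2197)²/113.2197 = 21.0168
  (62 − 50.6361)²/50.6361 = 2.5503
  (120 − 92.3213)²/92.3213 = 8.2983
  (52 − 91.0426)²/91.0426 = 16.7430
  (92 − 84.3934)²/84.3934 = 0.6856
  (156 − 153.8689)²/153.8689 = 0.0295
  (142 − 151.7377)²/151.7377 = 0.6249
χ² = 5.7151 + 7.7400 + 21.0168 + 2.5503 + 8.2983 + 16.7430 + 0.6856 + 0.0295 + 0.6249 = 63.404

63.404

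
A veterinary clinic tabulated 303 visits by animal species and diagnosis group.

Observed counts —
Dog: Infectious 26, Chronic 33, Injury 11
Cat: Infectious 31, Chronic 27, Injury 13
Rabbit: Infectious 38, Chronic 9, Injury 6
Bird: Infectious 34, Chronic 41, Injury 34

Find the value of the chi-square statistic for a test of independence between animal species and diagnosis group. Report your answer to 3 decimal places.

31.085

Row totals: 70, 71, 53, 109. Column totals: 129, 110, 64. Grand total N = 303.
Expected counts (row total × column total / N):
  Dog, Infectious: 70×129/303 = 29.8020
  Dog, Chronic: 70×110/303 = 25.4125
  Dog, Injury: 70×64/303 = 14.7855
  Cat, Infectious: 71×129/303 = 30.2277
  Cat, Chronic: 71×110/303 = 25.7756
  Cat, Injury: 71×64/303 = 14.9967
  Rabbit, Infectious: 53×129/303 = 22.5644
  Rabbit, Chronic: 53×110/303 = 19.2409
  Rabbit, Injury: 53×64/303 = 11.1947
  Bird, Infectious: 109×129/303 = 46.4059
  Bird, Chronic: 109×110/303 = 39.5710
  Bird, Injury: 109×64/303 = 23.0231
Contributions (O − E)²/E:
  (26 − 29.8020)²/29.8020 = 0.4850
  (33 − 25.4125)²/25.4125 = 2.2654
  (11 − 14.7855)²/14.7855 = 0.9692
  (31 − 30.2277)²/30.2277 = 0.0197
  (27 − 25.7756)²/25.7756 = 0.0582
  (13 − 14.9967)²/14.9967 = 0.2658
  (38 − 22.5644)²/22.5644 = 10.5590
  (9 − 19.2409)²/19.2409 = 5.4507
  (6 − 11.1947)²/11.1947 = 2.4105
  (34 − 46.4059)²/46.4059 = 3.3165
  (41 − 39.5710)²/39.5710 = 0.0516
  (34 − 23.0231)²/23.0231 = 5.2335
χ² = 0.4850 + 2.2654 + 0.9692 + 0.0197 + 0.0582 + 0.2658 + 10.5590 + 5.4507 + 2.4105 + 3.3165 + 0.0516 + 5.2335 = 31.085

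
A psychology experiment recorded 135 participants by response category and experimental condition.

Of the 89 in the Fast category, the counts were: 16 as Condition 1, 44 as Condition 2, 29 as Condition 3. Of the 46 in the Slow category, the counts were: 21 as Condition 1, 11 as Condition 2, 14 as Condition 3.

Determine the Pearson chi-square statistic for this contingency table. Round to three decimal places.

Row totals: 89, 46. Column totals: 37, 55, 43. Grand total N = 135.
Expected counts (row total × column total / N):
  Fast, Condition 1: 89×37/135 = 24.39259
  Fast, Condition 2: 89×55/135 = 36.25926
  Fast, Condition 3: 89×43/135 = 28.34815
  Slow, Condition 1: 46×37/135 = 12.60741
  Slow, Condition 2: 46×55/135 = 18.74074
  Slow, Condition 3: 46×43/135 = 14.65185
Contributions (O − E)²/E:
  (16 − 24.39259)²/24.39259 = 2.8876
  (44 − 36.25926)²/36.25926 = 1.6525
  (29 − 28.34815)²/28.34815 = 0.0150
  (21 − 12.60741)²/12.60741 = 5.5868
  (11 − 18.74074)²/18.74074 = 3.1973
  (14 − 14.65185)²/14.65185 = 0.0290
χ² = 2.8876 + 1.6525 + 0.0150 + 5.5868 + 3.1973 + 0.0290 = 13.368

13.368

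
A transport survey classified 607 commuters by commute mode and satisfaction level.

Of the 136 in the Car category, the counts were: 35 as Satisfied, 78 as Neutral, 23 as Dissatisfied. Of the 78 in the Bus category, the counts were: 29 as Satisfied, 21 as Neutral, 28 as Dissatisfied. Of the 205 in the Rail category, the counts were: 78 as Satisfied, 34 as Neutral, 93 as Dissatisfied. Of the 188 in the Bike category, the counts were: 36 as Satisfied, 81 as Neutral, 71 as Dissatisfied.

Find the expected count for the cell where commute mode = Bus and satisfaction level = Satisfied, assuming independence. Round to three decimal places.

Row total (Bus) = 78; column total (Satisfied) = 178; grand total N = 607.
Expected count = (row total × column total) / N = 78 × 178 / 607 = 22.873.

22.873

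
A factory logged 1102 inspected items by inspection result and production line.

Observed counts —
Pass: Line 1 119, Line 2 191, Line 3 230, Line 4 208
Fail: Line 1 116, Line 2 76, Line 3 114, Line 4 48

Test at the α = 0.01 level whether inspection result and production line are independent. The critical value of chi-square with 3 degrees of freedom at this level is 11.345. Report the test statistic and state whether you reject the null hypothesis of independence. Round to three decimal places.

Row totals: 748, 354. Column totals: 235, 267, 344, 256. Grand total N = 1102.
Expected counts (row total × column total / N):
  Pass, Line 1: 748×235/1102 = 159.5100
  Pass, Line 2: 748×267/1102 = 181.2305
  Pass, Line 3: 748×344/1102 = 233.4955
  Pass, Line 4: 748×256/1102 = 173.7641
  Fail, Line 1: 354×235/1102 = 75.4900
  Fail, Line 2: 354×267/1102 = 85.7695
  Fail, Line 3: 354×344/1102 = 110.5045
  Fail, Line 4: 354×256/1102 = 82.2359
Contributions (O − E)²/E:
  (119 − 159.5100)²/159.5100 = 10.2881
  (191 − 181.2305)²/181.2305 = 0.5266
  (230 − 233.4955)²/233.4955 = 0.0523
  (208 − 173.7641)²/173.7641 = 6.7453
  (116 − 75.4900)²/75.4900 = 21.7388
  (76 − 85.7695)²/85.7695 = 1.1128
  (114 − 110.5045)²/110.5045 = 0.1106
  (48 − 82.2359)²/82.2359 = 14.2529
χ² = 10.2881 + 0.5266 + 0.0523 + 6.7453 + 21.7388 + 1.1128 + 0.1106 + 14.2529 = 54.827
df = (2−1)(4−1) = 3. Since 54.827 > 11.345, reject the null hypothesis of independence at α = 0.01.

54.827; reject H₀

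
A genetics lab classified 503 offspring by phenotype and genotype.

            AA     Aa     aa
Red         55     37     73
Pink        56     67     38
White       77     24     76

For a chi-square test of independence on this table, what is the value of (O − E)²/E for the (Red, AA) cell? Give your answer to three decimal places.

0.721

Row total (Red) = 165; column total (AA) = 188; N = 503.
Expected count E = 165 × 188 / 503 = 61.6700.
Contribution = (O − E)²/E = (55 − 61.6700)² / 61.6700 = 0.721.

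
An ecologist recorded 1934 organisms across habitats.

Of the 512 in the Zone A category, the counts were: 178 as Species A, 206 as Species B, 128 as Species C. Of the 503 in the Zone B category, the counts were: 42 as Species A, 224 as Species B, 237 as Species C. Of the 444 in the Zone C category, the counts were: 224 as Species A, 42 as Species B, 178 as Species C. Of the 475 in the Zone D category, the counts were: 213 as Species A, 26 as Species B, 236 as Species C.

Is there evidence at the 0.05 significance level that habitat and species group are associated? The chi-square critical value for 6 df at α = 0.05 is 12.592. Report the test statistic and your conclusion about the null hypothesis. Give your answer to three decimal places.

427.491; reject H₀

Row totals: 512, 503, 444, 475. Column totals: 657, 498, 779. Grand total N = 1934.
Expected counts (row total × column total / N):
  Zone A, Species A: 512×657/1934 = 173.93175
  Zone A, Species B: 512×498/1934 = 131.83868
  Zone A, Species C: 512×779/1934 = 206.22958
  Zone B, Species A: 503×657/1934 = 170.87435
  Zone B, Species B: 503×498/1934 = 129.52120
  Zone B, Species C: 503×779/1934 = 202.60445
  Zone C, Species A: 444×657/1934 = 150.83144
  Zone C, Species B: 444×498/1934 = 114.32885
  Zone C, Species C: 444×779/1934 = 178.83971
  Zone D, Species A: 475×657/1934 = 161.36246
  Zone D, Species B: 475×498/1934 = 122.31127
  Zone D, Species C: 475×779/1934 = 191.32627
Contributions (O − E)²/E:
  (178 − 173.93175)²/173.93175 = 0.0952
  (206 − 131.83868)²/131.83868 = 41.7169
  (128 − 206.22958)²/206.22958 = 29.6750
  (42 − 170.87435)²/170.87435 = 97.1977
  (224 − 129.52120)²/129.52120 = 68.9172
  (237 − 202.60445)²/202.60445 = 5.8392
  (224 − 150.83144)²/150.83144 = 35.4942
  (42 − 114.32885)²/114.32885 = 45.7580
  (178 − 178.83971)²/178.83971 = 0.0039
  (213 − 161.36246)²/161.36246 = 16.5245
  (26 − 122.31127)²/122.31127 = 75.8382
  (236 − 191.32627)²/191.32627 = 10.4311
χ² = 0.0952 + 41.7169 + 29.6750 + 97.1977 + 68.9172 + 5.8392 + 35.4942 + 45.7580 + 0.0039 + 16.5245 + 75.8382 + 10.4311 = 427.491
df = (4−1)(3−1) = 6. Since 427.491 > 12.592, reject the null hypothesis of independence at α = 0.05.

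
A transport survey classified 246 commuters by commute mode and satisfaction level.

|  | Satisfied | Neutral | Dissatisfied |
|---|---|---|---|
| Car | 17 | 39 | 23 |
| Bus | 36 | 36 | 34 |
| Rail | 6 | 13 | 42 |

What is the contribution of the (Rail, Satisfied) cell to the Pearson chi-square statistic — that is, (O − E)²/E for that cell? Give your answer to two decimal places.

5.09

Row total (Rail) = 61; column total (Satisfied) = 59; N = 246.
Expected count E = 61 × 59 / 246 = 14.630.
Contribution = (O − E)²/E = (6 − 14.630)² / 14.630 = 5.09.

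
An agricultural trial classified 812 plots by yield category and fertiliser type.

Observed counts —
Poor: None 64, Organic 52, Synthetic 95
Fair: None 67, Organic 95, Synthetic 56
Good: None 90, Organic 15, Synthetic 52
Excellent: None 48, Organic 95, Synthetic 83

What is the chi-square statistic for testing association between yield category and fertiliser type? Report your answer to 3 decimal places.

Row totals: 211, 218, 157, 226. Column totals: 269, 257, 286. Grand total N = 812.
Expected counts (row total × column total / N):
  Poor, None: 211×269/812 = 69.90025
  Poor, Organic: 211×257/812 = 66.78202
  Poor, Synthetic: 211×286/812 = 74.31773
  Fair, None: 218×269/812 = 72.21921
  Fair, Organic: 218×257/812 = 68.99754
  Fair, Synthetic: 218×286/812 = 76.78325
  Good, None: 157×269/812 = 52.01108
  Good, Organic: 157×257/812 = 49.69089
  Good, Synthetic: 157×286/812 = 55.29803
  Excellent, None: 226×269/812 = 74.86946
  Excellent, Organic: 226×257/812 = 71.52956
  Excellent, Synthetic: 226×286/812 = 79.60099
Contributions (O − E)²/E:
  (64 − 69.90025)²/69.90025 = 0.4980
  (52 − 66.78202)²/66.78202 = 3.2720
  (95 − 74.31773)²/74.31773 = 5.7558
  (67 − 72.21921)²/72.21921 = 0.3772
  (95 − 68.99754)²/68.99754 = 9.7993
  (56 − 76.78325)²/76.78325 = 5.6255
  (90 − 52.01108)²/52.01108 = 27.7471
  (15 − 49.69089)²/49.69089 = 24.2189
  (52 − 55.29803)²/55.29803 = 0.1967
  (48 − 74.86946)²/74.86946 = 9.6430
  (95 − 71.52956)²/71.52956 = 7.7012
  (83 − 79.60099)²/79.60099 = 0.1451
χ² = 0.4980 + 3.2720 + 5.7558 + 0.3772 + 9.7993 + 5.6255 + 27.7471 + 24.2189 + 0.1967 + 9.6430 + 7.7012 + 0.1451 = 94.980

94.980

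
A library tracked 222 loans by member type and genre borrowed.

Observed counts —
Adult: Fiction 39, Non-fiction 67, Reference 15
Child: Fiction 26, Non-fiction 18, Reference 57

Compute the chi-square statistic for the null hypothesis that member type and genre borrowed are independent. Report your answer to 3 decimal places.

Row totals: 121, 101. Column totals: 65, 85, 72. Grand total N = 222.
Expected counts (row total × column total / N):
  Adult, Fiction: 121×65/222 = 35.4279
  Adult, Non-fiction: 121×85/222 = 46.3288
  Adult, Reference: 121×72/222 = 39.2432
  Child, Fiction: 101×65/222 = 29.5721
  Child, Non-fiction: 101×85/222 = 38.6712
  Child, Reference: 101×72/222 = 32.7568
Contributions (O − E)²/E:
  (39 − 35.4279)²/35.4279 = 0.3602
  (67 − 46.3288)²/46.3288 = 9.2232
  (15 − 39.2432)²/39.2432 = 14.9767
  (26 − 29.5721)²/29.5721 = 0.4315
  (18 − 38.6712)²/38.6712 = 11.0495
  (57 − 32.7568)²/32.7568 = 17.9423
χ² = 0.3602 + 9.2232 + 14.9767 + 0.4315 + 11.0495 + 17.9423 = 53.983

53.983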